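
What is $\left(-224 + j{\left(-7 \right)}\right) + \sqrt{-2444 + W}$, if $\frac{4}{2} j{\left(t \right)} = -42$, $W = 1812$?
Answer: $-245 + 2 i \sqrt{158} \approx -245.0 + 25.14 i$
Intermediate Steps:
$j{\left(t \right)} = -21$ ($j{\left(t \right)} = \frac{1}{2} \left(-42\right) = -21$)
$\left(-224 + j{\left(-7 \right)}\right) + \sqrt{-2444 + W} = \left(-224 - 21\right) + \sqrt{-2444 + 1812} = -245 + \sqrt{-632} = -245 + 2 i \sqrt{158}$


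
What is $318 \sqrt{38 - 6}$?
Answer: $1272 \sqrt{2} \approx 1798.9$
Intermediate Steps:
$318 \sqrt{38 - 6} = 318 \sqrt{32} = 318 \cdot 4 \sqrt{2} = 1272 \sqrt{2}$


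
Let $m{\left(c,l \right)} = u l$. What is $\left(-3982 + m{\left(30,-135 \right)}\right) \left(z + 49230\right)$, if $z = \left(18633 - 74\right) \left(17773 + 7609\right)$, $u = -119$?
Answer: $5692467658744$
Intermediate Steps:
$z = 471064538$ ($z = 18559 \cdot 25382 = 471064538$)
$m{\left(c,l \right)} = - 119 l$
$\left(-3982 + m{\left(30,-135 \right)}\right) \left(z + 49230\right) = \left(-3982 - -16065\right) \left(471064538 + 49230\right) = \left(-3982 + 16065\right) 471113768 = 12083 \cdot 471113768 = 5692467658744$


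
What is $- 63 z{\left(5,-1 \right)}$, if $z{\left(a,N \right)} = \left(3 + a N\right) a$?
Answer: $630$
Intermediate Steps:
$z{\left(a,N \right)} = a \left(3 + N a\right)$ ($z{\left(a,N \right)} = \left(3 + N a\right) a = a \left(3 + N a\right)$)
$- 63 z{\left(5,-1 \right)} = - 63 \cdot 5 \left(3 - 5\right) = - 63 \cdot 5 \left(-2\right) = \left(-63\right) \left(-10\right) = 630$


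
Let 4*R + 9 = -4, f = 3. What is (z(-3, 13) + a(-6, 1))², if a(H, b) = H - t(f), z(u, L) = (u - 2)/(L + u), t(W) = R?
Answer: 169/16 ≈ 10.563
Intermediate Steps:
R = -13/4 (R = -9/4 + (¼)*(-4) = -9/4 - 1 = -13/4 ≈ -3.2500)
t(W) = -13/4
z(u, L) = (-2 + u)/(L + u)
a(H, b) = 13/4 + H (a(H, b) = H - 1*(-13/4) = H + 13/4 = 13/4 + H)
(z(-3, 13) + a(-6, 1))² = ((-2 - 3)/(13 - 3) + (13/4 - 6))² = (-5/10 - 11/4)² = ((⅒)*(-5) - 11/4)² = (-½ - 11/4)² = (-13/4)² = 169/16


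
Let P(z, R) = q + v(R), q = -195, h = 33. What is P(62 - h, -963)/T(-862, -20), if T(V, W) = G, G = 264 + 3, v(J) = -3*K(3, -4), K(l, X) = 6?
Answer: -71/89 ≈ -0.79775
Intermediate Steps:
v(J) = -18 (v(J) = -3*6 = -18)
G = 267
T(V, W) = 267
P(z, R) = -213 (P(z, R) = -195 - 18 = -213)
P(62 - h, -963)/T(-862, -20) = -213/267 = -213*1/267 = -71/89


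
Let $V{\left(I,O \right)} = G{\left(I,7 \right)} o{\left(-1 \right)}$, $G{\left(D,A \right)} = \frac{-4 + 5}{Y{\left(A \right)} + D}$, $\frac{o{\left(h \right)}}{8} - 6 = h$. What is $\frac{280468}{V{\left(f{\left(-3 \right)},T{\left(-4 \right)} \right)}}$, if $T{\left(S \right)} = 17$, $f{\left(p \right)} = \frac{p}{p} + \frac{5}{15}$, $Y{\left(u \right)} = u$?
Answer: $\frac{350585}{6} \approx 58431.0$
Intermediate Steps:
$o{\left(h \right)} = 48 + 8 h$
$f{\left(p \right)} = \frac{4}{3}$ ($f{\left(p \right)} = 1 + 5 \cdot \frac{1}{15} = 1 + \frac{1}{3} = \frac{4}{3}$)
$G{\left(D,A \right)} = \frac{1}{A + D}$ ($G{\left(D,A \right)} = \frac{-4 + 5}{A + D} = 1 \frac{1}{A + D} = \frac{1}{A + D}$)
$V{\left(I,O \right)} = \frac{40}{7 + I}$ ($V{\left(I,O \right)} = \frac{48 + 8 \left(-1\right)}{7 + I} = \frac{48 - 8}{7 + I} = \frac{1}{7 + I} 40 = \frac{40}{7 + I}$)
$\frac{280468}{V{\left(f{\left(-3 \right)},T{\left(-4 \right)} \right)}} = \frac{280468}{40 \frac{1}{7 + \frac{4}{3}}} = \frac{280468}{40 \frac{1}{\frac{25}{3}}} = \frac{280468}{40 \cdot \frac{3}{25}} = \frac{280468}{\frac{24}{5}} = 280468 \cdot \frac{5}{24} = \frac{350585}{6}$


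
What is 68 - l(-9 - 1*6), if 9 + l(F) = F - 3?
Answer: 95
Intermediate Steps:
l(F) = -12 + F (l(F) = -9 + (F - 3) = -9 + (-3 + F) = -12 + F)
68 - l(-9 - 1*6) = 68 - (-12 + (-9 - 1*6)) = 68 - (-12 + (-9 - 6)) = 68 - (-12 - 15) = 68 - 1*(-27) = 68 + 27 = 95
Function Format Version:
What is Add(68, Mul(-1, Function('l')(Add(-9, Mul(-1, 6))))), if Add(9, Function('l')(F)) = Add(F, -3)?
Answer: 95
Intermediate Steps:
Function('l')(F) = Add(-12, F) (Function('l')(F) = Add(-9, Add(F, -3)) = Add(-9, Add(-3, F)) = Add(-12, F))
Add(68, Mul(-1, Function('l')(Add(-9, Mul(-1, 6))))) = Add(68, Mul(-1, Add(-12, Add(-9, Mul(-1, 6))))) = Add(68, Mul(-1, Add(-12, Add(-9, -6)))) = Add(68, Mul(-1, Add(-12, -15))) = Add(68, Mul(-1, -27)) = Add(68, 27) = 95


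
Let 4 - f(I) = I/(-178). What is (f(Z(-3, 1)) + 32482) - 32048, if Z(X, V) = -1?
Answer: 77963/178 ≈ 437.99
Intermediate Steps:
f(I) = 4 + I/178 (f(I) = 4 - I/(-178) = 4 - I*(-1)/178 = 4 - (-1)*I/178 = 4 + I/178)
(f(Z(-3, 1)) + 32482) - 32048 = ((4 + (1/178)*(-1)) + 32482) - 32048 = ((4 - 1/178) + 32482) - 32048 = (711/178 + 32482) - 32048 = 5782507/178 - 32048 = 77963/178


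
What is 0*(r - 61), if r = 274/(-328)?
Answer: 0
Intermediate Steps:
r = -137/164 (r = 274*(-1/328) = -137/164 ≈ -0.83537)
0*(r - 61) = 0*(-137/164 - 61) = 0*(-10141/164) = 0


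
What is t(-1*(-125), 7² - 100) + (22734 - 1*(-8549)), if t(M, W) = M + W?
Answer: 31357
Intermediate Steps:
t(-1*(-125), 7² - 100) + (22734 - 1*(-8549)) = (-1*(-125) + (7² - 100)) + (22734 - 1*(-8549)) = (125 + (49 - 100)) + (22734 + 8549) = (125 - 51) + 31283 = 74 + 31283 = 31357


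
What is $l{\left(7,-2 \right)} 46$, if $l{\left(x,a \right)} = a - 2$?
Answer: $-184$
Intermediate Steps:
$l{\left(x,a \right)} = -2 + a$ ($l{\left(x,a \right)} = a - 2 = -2 + a$)
$l{\left(7,-2 \right)} 46 = \left(-2 - 2\right) 46 = \left(-4\right) 46 = -184$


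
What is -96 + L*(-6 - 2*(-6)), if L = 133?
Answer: 702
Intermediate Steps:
-96 + L*(-6 - 2*(-6)) = -96 + 133*(-6 - 2*(-6)) = -96 + 133*(-6 + 12) = -96 + 133*6 = -96 + 798 = 702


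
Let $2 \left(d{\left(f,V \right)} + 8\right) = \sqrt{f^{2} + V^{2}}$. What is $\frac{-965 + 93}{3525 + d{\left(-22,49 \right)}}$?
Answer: $- \frac{12267296}{49474271} + \frac{1744 \sqrt{2885}}{49474271} \approx -0.24606$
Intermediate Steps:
$d{\left(f,V \right)} = -8 + \frac{\sqrt{V^{2} + f^{2}}}{2}$ ($d{\left(f,V \right)} = -8 + \frac{\sqrt{f^{2} + V^{2}}}{2} = -8 + \frac{\sqrt{V^{2} + f^{2}}}{2}$)
$\frac{-965 + 93}{3525 + d{\left(-22,49 \right)}} = \frac{-965 + 93}{3525 - \left(8 - \frac{\sqrt{49^{2} + \left(-22\right)^{2}}}{2}\right)} = - \frac{872}{3525 - \left(8 - \frac{\sqrt{2401 + 484}}{2}\right)} = - \frac{872}{3525 - \left(8 - \frac{\sqrt{2885}}{2}\right)} = - \frac{872}{3517 + \frac{\sqrt{2885}}{2}}$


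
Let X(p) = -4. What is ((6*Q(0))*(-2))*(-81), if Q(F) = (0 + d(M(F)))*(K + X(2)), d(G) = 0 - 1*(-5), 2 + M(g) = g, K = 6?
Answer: 9720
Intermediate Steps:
M(g) = -2 + g
d(G) = 5 (d(G) = 0 + 5 = 5)
Q(F) = 10 (Q(F) = (0 + 5)*(6 - 4) = 5*2 = 10)
((6*Q(0))*(-2))*(-81) = ((6*10)*(-2))*(-81) = (60*(-2))*(-81) = -120*(-81) = 9720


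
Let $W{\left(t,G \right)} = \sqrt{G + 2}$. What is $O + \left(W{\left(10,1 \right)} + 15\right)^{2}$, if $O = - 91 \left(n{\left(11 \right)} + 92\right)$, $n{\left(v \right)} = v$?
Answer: $-9145 + 30 \sqrt{3} \approx -9093.0$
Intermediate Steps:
$W{\left(t,G \right)} = \sqrt{2 + G}$
$O = -9373$ ($O = - 91 \left(11 + 92\right) = \left(-91\right) 103 = -9373$)
$O + \left(W{\left(10,1 \right)} + 15\right)^{2} = -9373 + \left(\sqrt{2 + 1} + 15\right)^{2} = -9373 + \left(\sqrt{3} + 15\right)^{2} = -9373 + \left(15 + \sqrt{3}\right)^{2}$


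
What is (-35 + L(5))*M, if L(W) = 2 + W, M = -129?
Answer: 3612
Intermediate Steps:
(-35 + L(5))*M = (-35 + (2 + 5))*(-129) = (-35 + 7)*(-129) = -28*(-129) = 3612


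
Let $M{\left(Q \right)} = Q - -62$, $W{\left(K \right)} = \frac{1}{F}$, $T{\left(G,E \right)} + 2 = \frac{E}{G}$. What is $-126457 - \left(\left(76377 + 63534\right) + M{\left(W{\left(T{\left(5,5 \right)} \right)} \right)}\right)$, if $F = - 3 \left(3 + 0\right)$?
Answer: $- \frac{2397869}{9} \approx -2.6643 \cdot 10^{5}$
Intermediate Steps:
$F = -9$ ($F = \left(-3\right) 3 = -9$)
$T{\left(G,E \right)} = -2 + \frac{E}{G}$
$W{\left(K \right)} = - \frac{1}{9}$ ($W{\left(K \right)} = \frac{1}{-9} = - \frac{1}{9}$)
$M{\left(Q \right)} = 62 + Q$ ($M{\left(Q \right)} = Q + 62 = 62 + Q$)
$-126457 - \left(\left(76377 + 63534\right) + M{\left(W{\left(T{\left(5,5 \right)} \right)} \right)}\right) = -126457 - \left(\left(76377 + 63534\right) + \left(62 - \frac{1}{9}\right)\right) = -126457 - \left(139911 + \frac{557}{9}\right) = -126457 - \frac{1259756}{9} = - \frac{2397869}{9}$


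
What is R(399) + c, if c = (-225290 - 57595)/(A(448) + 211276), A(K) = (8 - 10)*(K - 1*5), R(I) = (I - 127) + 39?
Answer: 4343227/14026 ≈ 309.66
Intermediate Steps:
R(I) = -88 + I (R(I) = (-127 + I) + 39 = -88 + I)
A(K) = 10 - 2*K (A(K) = -2*(K - 5) = -2*(-5 + K) = 10 - 2*K)
c = -18859/14026 (c = (-225290 - 57595)/((10 - 2*448) + 211276) = -282885/((10 - 896) + 211276) = -282885/(-886 + 211276) = -282885/210390 = -282885*1/210390 = -18859/14026 ≈ -1.3446)
R(399) + c = (-88 + 399) - 18859/14026 = 311 - 18859/14026 = 4343227/14026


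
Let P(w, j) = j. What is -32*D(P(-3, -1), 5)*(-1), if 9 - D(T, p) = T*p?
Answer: 448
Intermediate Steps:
D(T, p) = 9 - T*p
-32*D(P(-3, -1), 5)*(-1) = -32*(9 - 1*(-1)*5)*(-1) = -32*(9 + 5)*(-1) = -32*14*(-1) = -448*(-1) = 448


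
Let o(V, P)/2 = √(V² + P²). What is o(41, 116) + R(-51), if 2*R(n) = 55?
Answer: 55/2 + 2*√15137 ≈ 273.56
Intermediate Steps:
R(n) = 55/2 (R(n) = (½)*55 = 55/2)
o(V, P) = 2*√(P² + V²) (o(V, P) = 2*√(V² + P²) = 2*√(P² + V²))
o(41, 116) + R(-51) = 2*√(116² + 41²) + 55/2 = 2*√(13456 + 1681) + 55/2 = 2*√15137 + 55/2 = 55/2 + 2*√15137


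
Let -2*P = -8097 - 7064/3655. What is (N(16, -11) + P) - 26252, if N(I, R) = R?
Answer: -162380931/7310 ≈ -22214.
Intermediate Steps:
P = 29601599/7310 (P = -(-8097 - 7064/3655)/2 = -1/2*(-29601599/3655) = 29601599/7310 ≈ 4049.5)
(N(16, -11) + P) - 26252 = (-11 + 29601599/7310) - 26252 = 29521189/7310 - 26252 = -162380931/7310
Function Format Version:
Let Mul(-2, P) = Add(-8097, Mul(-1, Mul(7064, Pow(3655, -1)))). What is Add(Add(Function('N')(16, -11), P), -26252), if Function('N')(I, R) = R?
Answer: Rational(-162380931, 7310) ≈ -22214.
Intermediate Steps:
P = Rational(29601599, 7310) (P = Mul(Rational(-1, 2), Add(-8097, Mul(-1, Mul(7064, Pow(3655, -1))))) = Mul(Rational(-1, 2), Add(-8097, Mul(-1, Mul(7064, Rational(1, 3655))))) = Mul(Rational(-1, 2), Add(-8097, Mul(-1, Rational(7064, 3655)))) = Mul(Rational(-1, 2), Add(-8097, Rational(-7064, 3655))) = Mul(Rational(-1, 2), Rational(-29601599, 3655)) = Rational(29601599, 7310) ≈ 4049.5)
Add(Add(Function('N')(16, -11), P), -26252) = Add(Add(-11, Rational(29601599, 7310)), -26252) = Add(Rational(29521189, 7310), -26252) = Rational(-162380931, 7310)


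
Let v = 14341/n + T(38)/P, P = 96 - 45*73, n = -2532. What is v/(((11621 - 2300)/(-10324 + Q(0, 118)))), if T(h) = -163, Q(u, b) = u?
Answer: 12996979097/2090635053 ≈ 6.2168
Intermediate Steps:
P = -3189 (P = 96 - 3285 = -3189)
v = -5035637/897172 (v = 14341/(-2532) - 163/(-3189) = 14341*(-1/2532) - 163*(-1/3189) = -14341/2532 + 163/3189 = -5035637/897172 ≈ -5.6128)
v/(((11621 - 2300)/(-10324 + Q(0, 118)))) = -5035637*(-10324 + 0)/(11621 - 2300)/897172 = -5035637/(897172*(9321/(-10324))) = -5035637/(897172*(9321*(-1/10324))) = -5035637/(897172*(-9321/10324)) = -5035637/897172*(-10324/9321) = 12996979097/2090635053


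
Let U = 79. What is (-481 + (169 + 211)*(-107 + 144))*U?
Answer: 1072741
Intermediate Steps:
(-481 + (169 + 211)*(-107 + 144))*U = (-481 + (169 + 211)*(-107 + 144))*79 = (-481 + 380*37)*79 = (-481 + 14060)*79 = 13579*79 = 1072741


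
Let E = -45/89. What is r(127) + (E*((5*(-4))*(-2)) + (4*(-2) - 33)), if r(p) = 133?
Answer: 6388/89 ≈ 71.775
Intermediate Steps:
E = -45/89 (E = -45*1/89 = -45/89 ≈ -0.50562)
r(127) + (E*((5*(-4))*(-2)) + (4*(-2) - 33)) = 133 + (-45*5*(-4)*(-2)/89 + (4*(-2) - 33)) = 133 + (-(-900)*(-2)/89 + (-8 - 33)) = 133 + (-45/89*40 - 41) = 133 + (-1800/89 - 41) = 133 - 5449/89 = 6388/89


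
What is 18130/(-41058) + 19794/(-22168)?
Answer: -303651973/227543436 ≈ -1.3345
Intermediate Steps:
18130/(-41058) + 19794/(-22168) = 18130*(-1/41058) + 19794*(-1/22168) = -9065/20529 - 9897/11084 = -303651973/227543436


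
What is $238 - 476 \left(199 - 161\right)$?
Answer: $-17850$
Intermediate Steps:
$238 - 476 \left(199 - 161\right) = 238 - 18088 = -17850$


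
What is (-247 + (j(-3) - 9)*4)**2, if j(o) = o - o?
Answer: 80089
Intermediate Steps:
j(o) = 0
(-247 + (j(-3) - 9)*4)**2 = (-247 + (0 - 9)*4)**2 = (-247 - 9*4)**2 = (-247 - 36)**2 = (-283)**2 = 80089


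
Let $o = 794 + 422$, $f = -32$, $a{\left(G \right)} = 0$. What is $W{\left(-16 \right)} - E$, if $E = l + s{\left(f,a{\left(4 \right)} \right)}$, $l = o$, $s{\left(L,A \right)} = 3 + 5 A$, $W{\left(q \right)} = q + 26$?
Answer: $-1209$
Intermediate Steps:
$W{\left(q \right)} = 26 + q$
$o = 1216$
$l = 1216$
$E = 1219$ ($E = 1216 + \left(3 + 5 \cdot 0\right) = 1216 + \left(3 + 0\right) = 1216 + 3 = 1219$)
$W{\left(-16 \right)} - E = \left(26 - 16\right) - 1219 = 10 - 1219 = -1209$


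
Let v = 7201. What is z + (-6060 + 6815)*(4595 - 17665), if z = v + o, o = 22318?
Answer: -9838331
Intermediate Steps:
z = 29519 (z = 7201 + 22318 = 29519)
z + (-6060 + 6815)*(4595 - 17665) = 29519 + (-6060 + 6815)*(4595 - 17665) = 29519 + 755*(-13070) = 29519 - 9867850 = -9838331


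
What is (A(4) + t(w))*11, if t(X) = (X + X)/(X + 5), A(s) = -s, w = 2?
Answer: -264/7 ≈ -37.714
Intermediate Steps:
t(X) = 2*X/(5 + X) (t(X) = (2*X)/(5 + X) = 2*X/(5 + X))
(A(4) + t(w))*11 = (-1*4 + 2*2/(5 + 2))*11 = (-4 + 2*2/7)*11 = (-4 + 2*2*(⅐))*11 = (-4 + 4/7)*11 = -24/7*11 = -264/7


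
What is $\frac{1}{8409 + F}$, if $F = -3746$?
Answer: $\frac{1}{4663} \approx 0.00021445$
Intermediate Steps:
$\frac{1}{8409 + F} = \frac{1}{8409 - 3746} = \frac{1}{4663}$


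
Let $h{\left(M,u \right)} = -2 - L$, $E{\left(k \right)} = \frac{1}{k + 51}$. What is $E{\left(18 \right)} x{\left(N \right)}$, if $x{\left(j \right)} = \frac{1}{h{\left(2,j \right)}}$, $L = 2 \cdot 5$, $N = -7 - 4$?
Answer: $- \frac{1}{828} \approx -0.0012077$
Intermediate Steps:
$N = -11$ ($N = -7 - 4 = -11$)
$L = 10$
$E{\left(k \right)} = \frac{1}{51 + k}$
$h{\left(M,u \right)} = -12$ ($h{\left(M,u \right)} = -2 - 10 = -12$)
$x{\left(j \right)} = - \frac{1}{12}$ ($x{\left(j \right)} = \frac{1}{-12} = - \frac{1}{12}$)
$E{\left(18 \right)} x{\left(N \right)} = \frac{1}{51 + 18} \left(- \frac{1}{12}\right) = \frac{1}{69} \left(- \frac{1}{12}\right) = - \frac{1}{828}$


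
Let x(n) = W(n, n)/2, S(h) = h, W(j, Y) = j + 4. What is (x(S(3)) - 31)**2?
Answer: 3025/4 ≈ 756.25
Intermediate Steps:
W(j, Y) = 4 + j
x(n) = 2 + n/2 (x(n) = (4 + n)/2 = 2 + n/2)
(x(S(3)) - 31)**2 = ((2 + (1/2)*3) - 31)**2 = ((2 + 3/2) - 31)**2 = (7/2 - 31)**2 = (-55/2)**2 = 3025/4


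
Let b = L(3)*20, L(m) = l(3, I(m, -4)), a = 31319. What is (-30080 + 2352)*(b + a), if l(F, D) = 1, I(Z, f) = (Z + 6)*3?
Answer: -868967792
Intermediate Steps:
I(Z, f) = 18 + 3*Z (I(Z, f) = (6 + Z)*3 = 18 + 3*Z)
L(m) = 1
b = 20 (b = 1*20 = 20)
(-30080 + 2352)*(b + a) = (-30080 + 2352)*(20 + 31319) = -27728*31339 = -868967792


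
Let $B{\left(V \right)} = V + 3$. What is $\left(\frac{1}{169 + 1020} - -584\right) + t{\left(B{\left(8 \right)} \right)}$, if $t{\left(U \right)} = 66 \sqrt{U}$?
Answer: $\frac{694377}{1189} + 66 \sqrt{11} \approx 802.9$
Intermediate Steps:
$B{\left(V \right)} = 3 + V$
$\left(\frac{1}{169 + 1020} - -584\right) + t{\left(B{\left(8 \right)} \right)} = \left(\frac{1}{169 + 1020} - -584\right) + 66 \sqrt{3 + 8} = \left(\frac{1}{1189} + 584\right) + 66 \sqrt{11} = \frac{694377}{1189} + 66 \sqrt{11}$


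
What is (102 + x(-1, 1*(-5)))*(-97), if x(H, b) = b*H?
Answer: -10379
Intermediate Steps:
x(H, b) = H*b
(102 + x(-1, 1*(-5)))*(-97) = (102 - (-5))*(-97) = (102 - 1*(-5))*(-97) = (102 + 5)*(-97) = 107*(-97) = -10379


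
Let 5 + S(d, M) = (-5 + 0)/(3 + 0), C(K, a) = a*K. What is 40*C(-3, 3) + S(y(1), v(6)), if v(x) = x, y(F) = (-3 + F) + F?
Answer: -1100/3 ≈ -366.67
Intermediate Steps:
y(F) = -3 + 2*F
C(K, a) = K*a
S(d, M) = -20/3 (S(d, M) = -5 + (-5 + 0)/(3 + 0) = -5 - 5/3 = -20/3)
40*C(-3, 3) + S(y(1), v(6)) = 40*(-3*3) - 20/3 = 40*(-9) - 20/3 = -360 - 20/3 = -1100/3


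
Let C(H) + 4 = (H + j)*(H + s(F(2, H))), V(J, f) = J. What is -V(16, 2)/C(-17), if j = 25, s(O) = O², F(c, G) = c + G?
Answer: -4/415 ≈ -0.0096385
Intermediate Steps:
F(c, G) = G + c
C(H) = -4 + (25 + H)*(H + (2 + H)²) (C(H) = -4 + (H + 25)*(H + (H + 2)²) = -4 + (25 + H)*(H + (2 + H)²))
-V(16, 2)/C(-17) = -16/(96 + (-17)³ + 30*(-17)² + 129*(-17)) = -16/(96 - 4913 + 30*289 - 2193) = -16/(96 - 4913 + 8670 - 2193) = -16/1660 = -1*4/415 = -4/415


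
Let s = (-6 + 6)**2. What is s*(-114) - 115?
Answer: -115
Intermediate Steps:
s = 0 (s = 0**2 = 0)
s*(-114) - 115 = 0*(-114) - 115 = 0 - 115 = -115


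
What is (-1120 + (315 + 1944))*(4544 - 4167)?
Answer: 429403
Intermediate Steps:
(-1120 + (315 + 1944))*(4544 - 4167) = (-1120 + 2259)*377 = 1139*377 = 429403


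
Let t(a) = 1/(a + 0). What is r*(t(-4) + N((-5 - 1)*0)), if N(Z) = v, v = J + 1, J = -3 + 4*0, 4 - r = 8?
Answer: 9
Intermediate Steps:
r = -4 (r = 4 - 1*8 = 4 - 8 = -4)
J = -3 (J = -3 + 0 = -3)
t(a) = 1/a
v = -2 (v = -3 + 1 = -2)
N(Z) = -2
r*(t(-4) + N((-5 - 1)*0)) = -4*(1/(-4) - 2) = -4*(-¼ - 2) = -4*(-9/4) = 9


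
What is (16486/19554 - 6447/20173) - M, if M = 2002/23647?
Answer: 157444877846/358763954799 ≈ 0.43885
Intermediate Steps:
M = 154/1819 (M = 2002*(1/23647) = 154/1819 ≈ 0.084662)
(16486/19554 - 6447/20173) - M = (16486/19554 - 6447/20173) - 1*154/1819 = (16486*(1/19554) - 6447*1/20173) - 154/1819 = (8243/9777 - 6447/20173) - 154/1819 = 103253720/197231421 - 154/1819 = 157444877846/358763954799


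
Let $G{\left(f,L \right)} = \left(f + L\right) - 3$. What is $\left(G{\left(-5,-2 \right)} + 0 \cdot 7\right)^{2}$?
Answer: $100$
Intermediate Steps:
$G{\left(f,L \right)} = -3 + L + f$ ($G{\left(f,L \right)} = \left(L + f\right) - 3 = -3 + L + f$)
$\left(G{\left(-5,-2 \right)} + 0 \cdot 7\right)^{2} = \left(\left(-3 - 2 - 5\right) + 0 \cdot 7\right)^{2} = \left(-10 + 0\right)^{2} = \left(-10\right)^{2} = 100$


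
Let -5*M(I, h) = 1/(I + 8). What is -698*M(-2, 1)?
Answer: 349/15 ≈ 23.267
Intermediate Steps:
M(I, h) = -1/(5*(8 + I)) (M(I, h) = -1/(5*(I + 8)) = -1/(5*(8 + I)))
-698*M(-2, 1) = -(-698)/(40 + 5*(-2)) = -(-698)/(40 - 10) = -(-698)/30 = -698*(-1/30) = 349/15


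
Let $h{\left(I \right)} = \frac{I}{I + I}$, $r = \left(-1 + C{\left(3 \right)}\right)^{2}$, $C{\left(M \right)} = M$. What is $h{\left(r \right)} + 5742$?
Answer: $\frac{11485}{2} \approx 5742.5$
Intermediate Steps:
$r = 4$ ($r = \left(-1 + 3\right)^{2} = 2^{2} = 4$)
$h{\left(I \right)} = \frac{1}{2}$ ($h{\left(I \right)} = \frac{I}{2 I} = I \frac{1}{2 I} = \frac{1}{2}$)
$h{\left(r \right)} + 5742 = \frac{1}{2} + 5742 = \frac{11485}{2}$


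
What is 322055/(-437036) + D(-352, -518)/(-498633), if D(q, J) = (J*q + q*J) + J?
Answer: -319735658359/217920571788 ≈ -1.4672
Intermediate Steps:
D(q, J) = J + 2*J*q (D(q, J) = (J*q + J*q) + J = 2*J*q + J = J + 2*J*q)
322055/(-437036) + D(-352, -518)/(-498633) = 322055/(-437036) - 518*(1 + 2*(-352))/(-498633) = 322055*(-1/437036) - 518*(1 - 704)*(-1/498633) = -322055/437036 - 518*(-703)*(-1/498633) = -322055/437036 + 364154*(-1/498633) = -322055/437036 - 364154/498633 = -319735658359/217920571788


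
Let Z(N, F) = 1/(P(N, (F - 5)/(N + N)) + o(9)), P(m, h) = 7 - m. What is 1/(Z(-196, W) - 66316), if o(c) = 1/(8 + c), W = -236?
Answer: -3452/228922815 ≈ -1.5079e-5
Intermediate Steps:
Z(N, F) = 1/(120/17 - N) (Z(N, F) = 1/((7 - N) + 1/(8 + 9)) = 1/((7 - N) + 1/17) = 1/(120/17 - N))
1/(Z(-196, W) - 66316) = 1/(17/(120 - 17*(-196)) - 66316) = 1/(17/(120 + 3332) - 66316) = 1/(17/3452 - 66316) = 1/(-228922815/3452) = -3452/228922815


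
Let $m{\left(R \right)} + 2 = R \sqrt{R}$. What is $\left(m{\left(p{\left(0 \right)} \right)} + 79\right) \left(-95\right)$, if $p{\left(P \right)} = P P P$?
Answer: $-7315$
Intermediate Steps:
$p{\left(P \right)} = P^{3}$ ($p{\left(P \right)} = P^{2} P = P^{3}$)
$m{\left(R \right)} = -2 + R^{\frac{3}{2}}$ ($m{\left(R \right)} = -2 + R \sqrt{R} = -2 + R^{\frac{3}{2}}$)
$\left(m{\left(p{\left(0 \right)} \right)} + 79\right) \left(-95\right) = \left(\left(-2 + \left(0^{3}\right)^{\frac{3}{2}}\right) + 79\right) \left(-95\right) = \left(\left(-2 + 0^{\frac{3}{2}}\right) + 79\right) \left(-95\right) = \left(\left(-2 + 0\right) + 79\right) \left(-95\right) = \left(-2 + 79\right) \left(-95\right) = 77 \left(-95\right) = -7315$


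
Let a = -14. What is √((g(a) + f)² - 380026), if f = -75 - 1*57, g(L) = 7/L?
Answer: I*√1449879/2 ≈ 602.05*I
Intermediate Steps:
f = -132 (f = -75 - 57 = -132)
√((g(a) + f)² - 380026) = √((7/(-14) - 132)² - 380026) = √((7*(-1/14) - 132)² - 380026) = √((-½ - 132)² - 380026) = √((-265/2)² - 380026) = √(70225/4 - 380026) = √(-1449879/4) = I*√1449879/2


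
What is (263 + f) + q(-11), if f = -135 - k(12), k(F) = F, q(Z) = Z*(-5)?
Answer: 171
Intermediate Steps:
q(Z) = -5*Z
f = -147 (f = -135 - 1*12 = -135 - 12 = -147)
(263 + f) + q(-11) = (263 - 147) - 5*(-11) = 116 + 55 = 171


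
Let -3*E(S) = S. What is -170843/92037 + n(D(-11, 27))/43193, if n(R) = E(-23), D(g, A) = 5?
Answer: -7378516082/3975354141 ≈ -1.8561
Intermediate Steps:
E(S) = -S/3
n(R) = 23/3 (n(R) = -⅓*(-23) = 23/3)
-170843/92037 + n(D(-11, 27))/43193 = -170843/92037 + (23/3)/43193 = -170843*1/92037 + (23/3)*(1/43193) = -170843/92037 + 23/129579 = -7378516082/3975354141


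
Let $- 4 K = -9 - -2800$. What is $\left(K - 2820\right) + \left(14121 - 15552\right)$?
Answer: $- \frac{19795}{4} \approx -4948.8$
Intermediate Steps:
$K = - \frac{2791}{4}$ ($K = - \frac{-9 - -2800}{4} = - \frac{-9 + 2800}{4} = \left(- \frac{1}{4}\right) 2791 = - \frac{2791}{4} \approx -697.75$)
$\left(K - 2820\right) + \left(14121 - 15552\right) = \left(- \frac{2791}{4} - 2820\right) + \left(14121 - 15552\right) = - \frac{14071}{4} + \left(14121 - 15552\right) = - \frac{14071}{4} - 1431 = - \frac{19795}{4}$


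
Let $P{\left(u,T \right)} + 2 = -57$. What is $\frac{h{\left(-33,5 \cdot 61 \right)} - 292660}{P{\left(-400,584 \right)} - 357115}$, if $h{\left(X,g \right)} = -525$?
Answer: $\frac{293185}{357174} \approx 0.82085$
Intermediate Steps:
$P{\left(u,T \right)} = -59$ ($P{\left(u,T \right)} = -2 - 57 = -59$)
$\frac{h{\left(-33,5 \cdot 61 \right)} - 292660}{P{\left(-400,584 \right)} - 357115} = \frac{-525 - 292660}{-59 - 357115} = - \frac{293185}{-357174} = \left(-293185\right) \left(- \frac{1}{357174}\right) = \frac{293185}{357174}$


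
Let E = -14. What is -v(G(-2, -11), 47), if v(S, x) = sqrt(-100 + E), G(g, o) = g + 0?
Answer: -I*sqrt(114) ≈ -10.677*I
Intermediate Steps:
G(g, o) = g
v(S, x) = I*sqrt(114) (v(S, x) = sqrt(-100 - 14) = sqrt(-114) = I*sqrt(114))
-v(G(-2, -11), 47) = -I*sqrt(114)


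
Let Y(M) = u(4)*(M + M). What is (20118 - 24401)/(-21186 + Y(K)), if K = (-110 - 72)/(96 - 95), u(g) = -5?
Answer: 4283/19366 ≈ 0.22116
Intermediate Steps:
K = -182 (K = -182/1 = -182*1 = -182)
Y(M) = -10*M (Y(M) = -5*(M + M) = -10*M)
(20118 - 24401)/(-21186 + Y(K)) = (20118 - 24401)/(-21186 - 10*(-182)) = -4283/(-21186 + 1820) = -4283/(-19366) = -4283*(-1/19366) = 4283/19366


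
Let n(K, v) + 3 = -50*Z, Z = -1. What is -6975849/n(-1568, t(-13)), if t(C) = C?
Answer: -6975849/47 ≈ -1.4842e+5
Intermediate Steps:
n(K, v) = 47 (n(K, v) = -3 - 50*(-1) = -3 + 50 = 47)
-6975849/n(-1568, t(-13)) = -6975849/47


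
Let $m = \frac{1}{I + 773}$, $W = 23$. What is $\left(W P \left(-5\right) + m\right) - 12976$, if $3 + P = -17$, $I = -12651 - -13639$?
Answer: $- \frac{18800435}{1761} \approx -10676.0$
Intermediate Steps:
$I = 988$ ($I = -12651 + 13639 = 988$)
$m = \frac{1}{1761}$ ($m = \frac{1}{988 + 773} = \frac{1}{1761} \approx 0.00056786$)
$P = -20$ ($P = -3 - 17 = -20$)
$\left(W P \left(-5\right) + m\right) - 12976 = \left(23 \left(-20\right) \left(-5\right) + \frac{1}{1761}\right) - 12976 = \left(\left(-460\right) \left(-5\right) + \frac{1}{1761}\right) - 12976 = \left(2300 + \frac{1}{1761}\right) - 12976 = \frac{4050301}{1761} - 12976 = - \frac{18800435}{1761}$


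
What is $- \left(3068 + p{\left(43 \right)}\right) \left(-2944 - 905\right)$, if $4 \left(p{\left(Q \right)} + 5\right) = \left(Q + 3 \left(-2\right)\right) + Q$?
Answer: $11866467$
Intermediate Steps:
$p{\left(Q \right)} = - \frac{13}{2} + \frac{Q}{2}$ ($p{\left(Q \right)} = -5 + \frac{\left(Q + 3 \left(-2\right)\right) + Q}{4} = -5 + \frac{\left(Q - 6\right) + Q}{4} = -5 + \frac{\left(-6 + Q\right) + Q}{4} = -5 + \frac{-6 + 2 Q}{4} = -5 + \left(- \frac{3}{2} + \frac{Q}{2}\right) = - \frac{13}{2} + \frac{Q}{2}$)
$- \left(3068 + p{\left(43 \right)}\right) \left(-2944 - 905\right) = - \left(3068 + \left(- \frac{13}{2} + \frac{1}{2} \cdot 43\right)\right) \left(-2944 - 905\right) = - \left(3068 + \left(- \frac{13}{2} + \frac{43}{2}\right)\right) \left(-3849\right) = - \left(3068 + 15\right) \left(-3849\right) = - 3083 \left(-3849\right) = \left(-1\right) \left(-11866467\right) = 11866467$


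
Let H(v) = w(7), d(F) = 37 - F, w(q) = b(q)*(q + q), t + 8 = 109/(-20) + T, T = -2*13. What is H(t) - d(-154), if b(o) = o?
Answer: -93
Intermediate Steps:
T = -26
t = -789/20 (t = -8 + (109/(-20) - 26) = -8 + (109*(-1/20) - 26) = -8 + (-109/20 - 26) = -8 - 629/20 = -789/20 ≈ -39.450)
w(q) = 2*q² (w(q) = q*(q + q) = q*(2*q) = 2*q²)
H(v) = 98 (H(v) = 2*7² = 2*49 = 98)
H(t) - d(-154) = 98 - (37 - 1*(-154)) = 98 - (37 + 154) = 98 - 1*191 = 98 - 191 = -93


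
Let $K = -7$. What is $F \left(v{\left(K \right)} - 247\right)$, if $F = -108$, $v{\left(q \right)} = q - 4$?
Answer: $27864$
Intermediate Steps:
$v{\left(q \right)} = -4 + q$ ($v{\left(q \right)} = q - 4 = -4 + q$)
$F \left(v{\left(K \right)} - 247\right) = - 108 \left(\left(-4 - 7\right) - 247\right) = - 108 \left(-11 - 247\right) = \left(-108\right) \left(-258\right) = 27864$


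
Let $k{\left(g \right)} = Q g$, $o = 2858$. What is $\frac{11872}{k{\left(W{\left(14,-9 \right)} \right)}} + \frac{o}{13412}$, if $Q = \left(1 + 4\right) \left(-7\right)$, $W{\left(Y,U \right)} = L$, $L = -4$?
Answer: $\frac{2850489}{33530} \approx 85.013$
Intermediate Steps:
$W{\left(Y,U \right)} = -4$
$Q = -35$ ($Q = 5 \left(-7\right) = -35$)
$k{\left(g \right)} = - 35 g$
$\frac{11872}{k{\left(W{\left(14,-9 \right)} \right)}} + \frac{o}{13412} = \frac{11872}{\left(-35\right) \left(-4\right)} + \frac{2858}{13412} = \frac{11872}{140} + 2858 \cdot \frac{1}{13412} = 11872 \cdot \frac{1}{140} + \frac{1429}{6706} = \frac{424}{5} + \frac{1429}{6706} = \frac{2850489}{33530}$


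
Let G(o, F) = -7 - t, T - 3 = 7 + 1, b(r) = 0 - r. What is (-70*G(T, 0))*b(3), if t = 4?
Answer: -2310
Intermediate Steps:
b(r) = -r
T = 11 (T = 3 + (7 + 1) = 3 + 8 = 11)
G(o, F) = -11 (G(o, F) = -7 - 1*4 = -7 - 4 = -11)
(-70*G(T, 0))*b(3) = (-70*(-11))*(-1*3) = 770*(-3) = -2310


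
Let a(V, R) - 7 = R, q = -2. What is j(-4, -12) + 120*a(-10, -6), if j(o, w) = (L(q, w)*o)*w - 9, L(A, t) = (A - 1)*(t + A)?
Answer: 2127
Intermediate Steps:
L(A, t) = (-1 + A)*(A + t)
j(o, w) = -9 + o*w*(6 - 3*w) (j(o, w) = (((-2)² - 1*(-2) - w - 2*w)*o)*w - 9 = ((4 + 2 - w - 2*w)*o)*w - 9 = ((6 - 3*w)*o)*w - 9 = (o*(6 - 3*w))*w - 9 = o*w*(6 - 3*w) - 9 = -9 + o*w*(6 - 3*w))
a(V, R) = 7 + R
j(-4, -12) + 120*a(-10, -6) = (-9 - 3*(-4)*(-12)*(-2 - 12)) + 120*(7 - 6) = (-9 - 3*(-4)*(-12)*(-14)) + 120*1 = (-9 + 2016) + 120 = 2007 + 120 = 2127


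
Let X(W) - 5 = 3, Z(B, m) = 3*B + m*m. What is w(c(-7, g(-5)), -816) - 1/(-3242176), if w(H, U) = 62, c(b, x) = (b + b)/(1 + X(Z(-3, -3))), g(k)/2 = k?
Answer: 201014913/3242176 ≈ 62.000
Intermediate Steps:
Z(B, m) = m**2 + 3*B (Z(B, m) = 3*B + m**2 = m**2 + 3*B)
X(W) = 8 (X(W) = 5 + 3 = 8)
g(k) = 2*k
c(b, x) = 2*b/9 (c(b, x) = (b + b)/(1 + 8) = (2*b)/9 = (2*b)*(1/9) = 2*b/9)
w(c(-7, g(-5)), -816) - 1/(-3242176) = 62 - 1/(-3242176) = 62 - 1*(-1/3242176) = 62 + 1/3242176 = 201014913/3242176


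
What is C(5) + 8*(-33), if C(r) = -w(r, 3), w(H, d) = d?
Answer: -267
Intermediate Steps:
C(r) = -3 (C(r) = -1*3 = -3)
C(5) + 8*(-33) = -3 + 8*(-33) = -3 - 264 = -267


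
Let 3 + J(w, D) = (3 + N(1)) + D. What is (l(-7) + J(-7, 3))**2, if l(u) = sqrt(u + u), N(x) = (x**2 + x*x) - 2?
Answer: (3 + I*sqrt(14))**2 ≈ -5.0 + 22.45*I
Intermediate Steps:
N(x) = -2 + 2*x**2 (N(x) = (x**2 + x**2) - 2 = 2*x**2 - 2 = -2 + 2*x**2)
J(w, D) = D (J(w, D) = -3 + ((3 + (-2 + 2*1**2)) + D) = -3 + ((3 + (-2 + 2*1)) + D) = -3 + ((3 + (-2 + 2)) + D) = -3 + ((3 + 0) + D) = -3 + (3 + D) = D)
l(u) = sqrt(2)*sqrt(u) (l(u) = sqrt(2*u) = sqrt(2)*sqrt(u))
(l(-7) + J(-7, 3))**2 = (sqrt(2)*sqrt(-7) + 3)**2 = (sqrt(2)*(I*sqrt(7)) + 3)**2 = (I*sqrt(14) + 3)**2 = (3 + I*sqrt(14))**2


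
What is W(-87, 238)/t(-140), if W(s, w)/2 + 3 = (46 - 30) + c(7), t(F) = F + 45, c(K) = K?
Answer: -8/19 ≈ -0.42105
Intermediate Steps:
t(F) = 45 + F
W(s, w) = 40 (W(s, w) = -6 + 2*((46 - 30) + 7) = -6 + 2*(16 + 7) = -6 + 2*23 = -6 + 46 = 40)
W(-87, 238)/t(-140) = 40/(45 - 140) = 40/(-95) = 40*(-1/95) = -8/19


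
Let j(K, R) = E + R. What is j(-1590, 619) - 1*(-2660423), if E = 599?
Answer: 2661641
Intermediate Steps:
j(K, R) = 599 + R
j(-1590, 619) - 1*(-2660423) = (599 + 619) - 1*(-2660423) = 1218 + 2660423 = 2661641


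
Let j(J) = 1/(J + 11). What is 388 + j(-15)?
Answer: 1551/4 ≈ 387.75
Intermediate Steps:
j(J) = 1/(11 + J)
388 + j(-15) = 388 + 1/(11 - 15) = 388 + 1/(-4) = 388 - ¼ = 1551/4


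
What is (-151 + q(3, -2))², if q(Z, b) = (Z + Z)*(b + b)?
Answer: 30625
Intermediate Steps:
q(Z, b) = 4*Z*b (q(Z, b) = (2*Z)*(2*b) = 4*Z*b)
(-151 + q(3, -2))² = (-151 + 4*3*(-2))² = (-151 - 24)² = (-175)² = 30625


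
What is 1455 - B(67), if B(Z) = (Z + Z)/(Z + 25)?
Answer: 66863/46 ≈ 1453.5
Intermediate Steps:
B(Z) = 2*Z/(25 + Z) (B(Z) = (2*Z)/(25 + Z) = 2*Z/(25 + Z))
1455 - B(67) = 1455 - 2*67/(25 + 67) = 1455 - 2*67/92 = 1455 - 1*67/46 = 1455 - 67/46 = 66863/46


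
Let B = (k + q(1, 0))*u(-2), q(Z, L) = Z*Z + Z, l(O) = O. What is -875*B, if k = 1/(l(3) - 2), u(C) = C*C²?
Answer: 21000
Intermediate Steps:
q(Z, L) = Z + Z² (q(Z, L) = Z² + Z = Z + Z²)
u(C) = C³
k = 1 (k = 1/(3 - 2) = 1/1 = 1)
B = -24 (B = (1 + 1*(1 + 1))*(-2)³ = (1 + 1*2)*(-8) = (1 + 2)*(-8) = 3*(-8) = -24)
-875*B = -875*(-24) = 21000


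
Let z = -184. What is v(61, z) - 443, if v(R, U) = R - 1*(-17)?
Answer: -365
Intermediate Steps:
v(R, U) = 17 + R (v(R, U) = R + 17 = 17 + R)
v(61, z) - 443 = (17 + 61) - 443 = 78 - 443 = -365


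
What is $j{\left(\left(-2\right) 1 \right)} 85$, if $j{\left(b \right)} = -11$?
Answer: $-935$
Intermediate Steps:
$j{\left(\left(-2\right) 1 \right)} 85 = \left(-11\right) 85 = -935$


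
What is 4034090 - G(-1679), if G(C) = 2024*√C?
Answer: 4034090 - 2024*I*√1679 ≈ 4.0341e+6 - 82935.0*I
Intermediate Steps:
4034090 - G(-1679) = 4034090 - 2024*√(-1679) = 4034090 - 2024*I*√1679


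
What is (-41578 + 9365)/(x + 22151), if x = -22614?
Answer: 32213/463 ≈ 69.574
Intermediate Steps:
(-41578 + 9365)/(x + 22151) = (-41578 + 9365)/(-22614 + 22151) = -32213/(-463) = -32213*(-1/463) = 32213/463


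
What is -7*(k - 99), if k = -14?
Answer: 791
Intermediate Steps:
-7*(k - 99) = -7*(-14 - 99) = -7*(-113) = 791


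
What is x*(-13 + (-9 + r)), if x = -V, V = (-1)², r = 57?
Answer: -35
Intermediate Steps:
V = 1
x = -1 (x = -1*1 = -1)
x*(-13 + (-9 + r)) = -(-13 + (-9 + 57)) = -(-13 + 48) = -1*35 = -35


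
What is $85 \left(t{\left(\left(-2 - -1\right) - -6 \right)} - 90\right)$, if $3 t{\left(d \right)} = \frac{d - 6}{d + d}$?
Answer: $- \frac{45917}{6} \approx -7652.8$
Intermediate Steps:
$t{\left(d \right)} = \frac{-6 + d}{6 d}$ ($t{\left(d \right)} = \frac{\left(d - 6\right) \frac{1}{d + d}}{3} = \frac{\left(-6 + d\right) \frac{1}{2 d}}{3} = \frac{\frac{1}{2} \frac{1}{d} \left(-6 + d\right)}{3} = \frac{-6 + d}{6 d}$)
$85 \left(t{\left(\left(-2 - -1\right) - -6 \right)} - 90\right) = 85 \left(\frac{-6 - -5}{6 \left(\left(-2 - -1\right) - -6\right)} - 90\right) = 85 \left(\frac{-6 + \left(\left(-2 + 1\right) + 6\right)}{6 \left(\left(-2 + 1\right) + 6\right)} - 90\right) = 85 \left(\frac{-6 + \left(-1 + 6\right)}{6 \left(-1 + 6\right)} - 90\right) = 85 \left(\frac{-6 + 5}{6 \cdot 5} - 90\right) = 85 \left(\frac{1}{6} \cdot \frac{1}{5} \left(-1\right) - 90\right) = 85 \left(- \frac{1}{30} - 90\right) = 85 \left(- \frac{2701}{30}\right) = - \frac{45917}{6}$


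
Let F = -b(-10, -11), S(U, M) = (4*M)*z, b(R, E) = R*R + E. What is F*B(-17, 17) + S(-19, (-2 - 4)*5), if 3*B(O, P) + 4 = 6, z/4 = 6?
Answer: -8818/3 ≈ -2939.3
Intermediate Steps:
z = 24 (z = 4*6 = 24)
b(R, E) = E + R² (b(R, E) = R² + E = E + R²)
B(O, P) = ⅔ (B(O, P) = -4/3 + (⅓)*6 = -4/3 + 2 = ⅔)
S(U, M) = 96*M (S(U, M) = (4*M)*24 = 96*M)
F = -89 (F = -(-11 + (-10)²) = -(-11 + 100) = -1*89 = -89)
F*B(-17, 17) + S(-19, (-2 - 4)*5) = -89*⅔ + 96*((-2 - 4)*5) = -178/3 + 96*(-6*5) = -178/3 + 96*(-30) = -178/3 - 2880 = -8818/3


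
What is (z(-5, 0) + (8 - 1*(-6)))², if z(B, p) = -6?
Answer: 64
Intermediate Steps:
(z(-5, 0) + (8 - 1*(-6)))² = (-6 + (8 - 1*(-6)))² = (-6 + (8 + 6))² = (-6 + 14)² = 8² = 64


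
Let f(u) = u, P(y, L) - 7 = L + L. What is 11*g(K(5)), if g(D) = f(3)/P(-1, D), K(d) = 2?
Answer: 3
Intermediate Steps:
P(y, L) = 7 + 2*L (P(y, L) = 7 + (L + L) = 7 + 2*L)
g(D) = 3/(7 + 2*D)
11*g(K(5)) = 11*(3/(7 + 2*2)) = 11*(3/(7 + 4)) = 11*(3/11) = 3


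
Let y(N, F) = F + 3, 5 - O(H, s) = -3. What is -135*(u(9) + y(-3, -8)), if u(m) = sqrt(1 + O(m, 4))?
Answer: 270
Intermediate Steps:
O(H, s) = 8 (O(H, s) = 5 - 1*(-3) = 5 + 3 = 8)
y(N, F) = 3 + F
u(m) = 3 (u(m) = sqrt(1 + 8) = sqrt(9) = 3)
-135*(u(9) + y(-3, -8)) = -135*(3 + (3 - 8)) = -135*(3 - 5) = -135*(-2) = 270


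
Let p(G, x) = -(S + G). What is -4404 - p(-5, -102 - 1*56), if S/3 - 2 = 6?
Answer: -4385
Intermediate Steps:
S = 24 (S = 6 + 3*6 = 6 + 18 = 24)
p(G, x) = -24 - G (p(G, x) = -(24 + G) = -24 - G)
-4404 - p(-5, -102 - 1*56) = -4404 - (-24 - 1*(-5)) = -4404 - (-24 + 5) = -4404 - 1*(-19) = -4404 + 19 = -4385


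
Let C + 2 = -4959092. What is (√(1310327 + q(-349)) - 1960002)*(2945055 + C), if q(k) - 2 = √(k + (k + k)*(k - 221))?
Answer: 3947520468078 - 2014039*√(1310329 + √397511) ≈ 3.9452e+12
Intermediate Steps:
C = -4959094 (C = -2 - 4959092 = -4959094)
q(k) = 2 + √(k + 2*k*(-221 + k)) (q(k) = 2 + √(k + (k + k)*(k - 221)) = 2 + √(k + (2*k)*(-221 + k)) = 2 + √(k + 2*k*(-221 + k)))
(√(1310327 + q(-349)) - 1960002)*(2945055 + C) = (√(1310327 + (2 + √(-349*(-441 + 2*(-349))))) - 1960002)*(2945055 - 4959094) = (√(1310327 + (2 + √(-349*(-441 - 698)))) - 1960002)*(-2014039) = (√(1310327 + (2 + √(-349*(-1139)))) - 1960002)*(-2014039) = (√(1310327 + (2 + √397511)) - 1960002)*(-2014039) = (√(1310329 + √397511) - 1960002)*(-2014039) = (-1960002 + √(1310329 + √397511))*(-2014039) = 3947520468078 - 2014039*√(1310329 + √397511)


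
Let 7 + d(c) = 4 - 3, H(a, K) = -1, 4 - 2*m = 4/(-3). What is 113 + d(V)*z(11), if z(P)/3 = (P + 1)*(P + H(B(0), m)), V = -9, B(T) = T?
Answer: -2047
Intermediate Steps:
m = 8/3 (m = 2 - 2/(-3) = 2 - 2*(-1)/3 = 2 - 1/2*(-4/3) = 2 + 2/3 = 8/3 ≈ 2.6667)
d(c) = -6 (d(c) = -7 + (4 - 3) = -7 + 1 = -6)
z(P) = 3*(1 + P)*(-1 + P) (z(P) = 3*((P + 1)*(P - 1)) = 3*((1 + P)*(-1 + P)) = 3*(1 + P)*(-1 + P))
113 + d(V)*z(11) = 113 - 6*(-3 + 3*11**2) = 113 - 6*(-3 + 3*121) = 113 - 6*(-3 + 363) = 113 - 6*360 = 113 - 2160 = -2047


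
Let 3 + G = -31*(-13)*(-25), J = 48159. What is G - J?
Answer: -58237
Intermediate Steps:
G = -10078 (G = -3 - 31*(-13)*(-25) = -3 + 403*(-25) = -3 - 10075 = -10078)
G - J = -10078 - 1*48159 = -10078 - 48159 = -58237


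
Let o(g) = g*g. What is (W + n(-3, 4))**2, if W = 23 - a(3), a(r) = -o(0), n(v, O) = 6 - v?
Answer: 1024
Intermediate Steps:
o(g) = g**2
a(r) = 0 (a(r) = -1*0**2 = -1*0 = 0)
W = 23 (W = 23 - 1*0 = 23 + 0 = 23)
(W + n(-3, 4))**2 = (23 + (6 - 1*(-3)))**2 = (23 + (6 + 3))**2 = (23 + 9)**2 = 32**2 = 1024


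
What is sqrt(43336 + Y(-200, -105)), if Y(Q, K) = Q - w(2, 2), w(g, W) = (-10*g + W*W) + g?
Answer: 5*sqrt(1726) ≈ 207.73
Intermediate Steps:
w(g, W) = W**2 - 9*g (w(g, W) = (-10*g + W**2) + g = (W**2 - 10*g) + g = W**2 - 9*g)
Y(Q, K) = 14 + Q (Y(Q, K) = Q - (2**2 - 9*2) = Q - (4 - 18) = Q - 1*(-14) = Q + 14 = 14 + Q)
sqrt(43336 + Y(-200, -105)) = sqrt(43336 + (14 - 200)) = sqrt(43336 - 186) = sqrt(43150) = 5*sqrt(1726)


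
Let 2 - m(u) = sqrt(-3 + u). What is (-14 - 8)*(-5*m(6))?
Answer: 220 - 110*sqrt(3) ≈ 29.474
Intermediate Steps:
m(u) = 2 - sqrt(-3 + u)
(-14 - 8)*(-5*m(6)) = (-14 - 8)*(-5*(2 - sqrt(-3 + 6))) = -(-110)*(2 - sqrt(3)) = -22*(-10 + 5*sqrt(3)) = 220 - 110*sqrt(3)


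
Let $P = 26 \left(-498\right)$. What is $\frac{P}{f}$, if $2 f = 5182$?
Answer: $- \frac{12948}{2591} \approx -4.9973$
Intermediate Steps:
$f = 2591$ ($f = \frac{1}{2} \cdot 5182 = 2591$)
$P = -12948$
$\frac{P}{f} = - \frac{12948}{2591}$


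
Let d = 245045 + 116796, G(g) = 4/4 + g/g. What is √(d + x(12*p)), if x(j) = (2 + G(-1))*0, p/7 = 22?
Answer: √361841 ≈ 601.53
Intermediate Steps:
p = 154 (p = 7*22 = 154)
G(g) = 2 (G(g) = 4*(¼) + 1 = 1 + 1 = 2)
x(j) = 0 (x(j) = (2 + 2)*0 = 4*0 = 0)
d = 361841
√(d + x(12*p)) = √(361841 + 0) = √361841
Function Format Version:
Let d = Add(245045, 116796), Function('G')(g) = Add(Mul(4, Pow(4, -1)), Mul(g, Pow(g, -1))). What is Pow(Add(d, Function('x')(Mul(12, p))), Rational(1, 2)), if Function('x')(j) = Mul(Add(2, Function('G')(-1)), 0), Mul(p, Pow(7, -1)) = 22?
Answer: Pow(361841, Rational(1, 2)) ≈ 601.53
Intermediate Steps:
p = 154 (p = Mul(7, 22) = 154)
Function('G')(g) = 2 (Function('G')(g) = Add(Mul(4, Rational(1, 4)), 1) = Add(1, 1) = 2)
Function('x')(j) = 0 (Function('x')(j) = Mul(Add(2, 2), 0) = Mul(4, 0) = 0)
d = 361841
Pow(Add(d, Function('x')(Mul(12, p))), Rational(1, 2)) = Pow(Add(361841, 0), Rational(1, 2)) = Pow(361841, Rational(1, 2))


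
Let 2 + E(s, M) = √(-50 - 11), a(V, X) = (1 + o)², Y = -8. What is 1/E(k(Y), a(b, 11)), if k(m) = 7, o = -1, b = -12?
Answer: -2/65 - I*√61/65 ≈ -0.030769 - 0.12016*I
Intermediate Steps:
a(V, X) = 0 (a(V, X) = (1 - 1)² = 0² = 0)
E(s, M) = -2 + I*√61 (E(s, M) = -2 + √(-50 - 11) = -2 + √(-61) = -2 + I*√61)
1/E(k(Y), a(b, 11)) = 1/(-2 + I*√61)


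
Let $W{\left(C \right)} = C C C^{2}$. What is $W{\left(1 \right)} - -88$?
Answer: $89$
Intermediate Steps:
$W{\left(C \right)} = C^{4}$ ($W{\left(C \right)} = C^{2} C^{2} = C^{4}$)
$W{\left(1 \right)} - -88 = 1^{4} - -88 = 1 + 88 = 89$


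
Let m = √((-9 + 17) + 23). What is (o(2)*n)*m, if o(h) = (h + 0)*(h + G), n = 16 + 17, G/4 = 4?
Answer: 1188*√31 ≈ 6614.5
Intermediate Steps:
G = 16 (G = 4*4 = 16)
n = 33
m = √31 (m = √(8 + 23) = √31 ≈ 5.5678)
o(h) = h*(16 + h) (o(h) = (h + 0)*(h + 16) = h*(16 + h))
(o(2)*n)*m = ((2*(16 + 2))*33)*√31 = ((2*18)*33)*√31 = (36*33)*√31 = 1188*√31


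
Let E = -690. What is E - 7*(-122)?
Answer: 164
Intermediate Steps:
E - 7*(-122) = -690 - 7*(-122) = -690 + 854 = 164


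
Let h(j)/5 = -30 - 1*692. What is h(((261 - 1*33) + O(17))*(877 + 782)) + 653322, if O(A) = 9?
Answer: 649712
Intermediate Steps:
h(j) = -3610 (h(j) = 5*(-30 - 1*692) = 5*(-30 - 692) = 5*(-722) = -3610)
h(((261 - 1*33) + O(17))*(877 + 782)) + 653322 = -3610 + 653322 = 649712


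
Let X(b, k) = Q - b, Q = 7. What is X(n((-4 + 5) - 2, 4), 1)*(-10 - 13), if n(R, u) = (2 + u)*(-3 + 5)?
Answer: 115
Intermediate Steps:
n(R, u) = 4 + 2*u (n(R, u) = (2 + u)*2 = 4 + 2*u)
X(b, k) = 7 - b
X(n((-4 + 5) - 2, 4), 1)*(-10 - 13) = (7 - (4 + 2*4))*(-10 - 13) = (7 - (4 + 8))*(-23) = (7 - 1*12)*(-23) = (7 - 12)*(-23) = -5*(-23) = 115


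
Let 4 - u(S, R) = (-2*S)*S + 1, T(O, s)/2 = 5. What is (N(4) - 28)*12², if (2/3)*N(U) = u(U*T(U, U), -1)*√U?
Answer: 1379664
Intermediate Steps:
T(O, s) = 10 (T(O, s) = 2*5 = 10)
u(S, R) = 3 + 2*S² (u(S, R) = 4 - ((-2*S)*S + 1) = 4 - (-2*S² + 1) = 4 - (1 - 2*S²) = 4 + (-1 + 2*S²) = 3 + 2*S²)
N(U) = 3*√U*(3 + 200*U²)/2 (N(U) = 3*((3 + 2*(U*10)²)*√U)/2 = 3*((3 + 2*(10*U)²)*√U)/2 = 3*((3 + 2*(100*U²))*√U)/2 = 3*((3 + 200*U²)*√U)/2 = 3*(√U*(3 + 200*U²))/2 = 3*√U*(3 + 200*U²)/2)
(N(4) - 28)*12² = (√4*(9/2 + 300*4²) - 28)*12² = (2*(9/2 + 300*16) - 28)*144 = (2*(9/2 + 4800) - 28)*144 = (2*(9609/2) - 28)*144 = (9609 - 28)*144 = 9581*144 = 1379664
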